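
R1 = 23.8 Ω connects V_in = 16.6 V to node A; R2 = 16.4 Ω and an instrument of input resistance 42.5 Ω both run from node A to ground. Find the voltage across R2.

First combine the lower leg with the load: R2 ‖ R_L = 11.83 Ω.
Then V_out = V_in · R2'/(R1 + R2') = 16.6 × 11.83/35.63 = 5.513 V.

V_out ≈ 5.51 V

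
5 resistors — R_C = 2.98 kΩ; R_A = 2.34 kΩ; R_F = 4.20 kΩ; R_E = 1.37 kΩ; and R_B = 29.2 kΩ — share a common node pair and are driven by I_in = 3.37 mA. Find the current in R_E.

ΣG = 1/2.98 + 1/2.34 + 1/4.20 + 1/1.37 + 1/29.2 = 1.765.
R_E takes the fraction G_k/ΣG = 0.7299/1.765 = 0.4135, so I = 3.37 × 0.4135 = 1.394 mA.

I ≈ 1.39 mA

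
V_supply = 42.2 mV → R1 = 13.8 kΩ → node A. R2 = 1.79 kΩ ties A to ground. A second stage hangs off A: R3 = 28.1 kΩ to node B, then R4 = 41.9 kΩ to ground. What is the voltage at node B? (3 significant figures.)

Node A sees R2 in parallel with the series input of stage 2, R3 + R4 = 70.00 kΩ.
R2 ‖ (R3+R4) = 1.745 kΩ.
First divider: V_A = V_supply · 1.745/(13.8 + 1.745) = 4.738 mV.
V_B = V_A × 0.5986 = 2.836 mV.

V_B ≈ 2.84 mV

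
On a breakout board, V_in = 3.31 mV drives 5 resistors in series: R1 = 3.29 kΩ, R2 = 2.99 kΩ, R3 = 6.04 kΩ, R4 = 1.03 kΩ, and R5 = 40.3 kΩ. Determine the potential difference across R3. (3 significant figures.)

V ≈ 0.373 mV

Series total: ΣR = 3.29 + 2.99 + 6.04 + 1.03 + 40.3 = 53.65 kΩ.
V = V_in · R/ΣR = 3.31 × 0.1126 = 0.3726 mV.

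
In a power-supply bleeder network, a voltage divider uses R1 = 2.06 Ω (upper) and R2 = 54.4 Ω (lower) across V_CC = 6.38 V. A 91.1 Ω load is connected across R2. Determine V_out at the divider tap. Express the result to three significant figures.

R2 ‖ R_L = (54.4 × 91.1)/(54.4 + 91.1) = 34.06 Ω.
Voltage divider with the loaded lower leg: V_out = 6.38 × 34.06/(2.06 + 34.06) = 6.38 × 0.9430 = 6.016 V.
(Unloaded it would be 6.15 V; the load pulls it down.)

V_out ≈ 6.02 V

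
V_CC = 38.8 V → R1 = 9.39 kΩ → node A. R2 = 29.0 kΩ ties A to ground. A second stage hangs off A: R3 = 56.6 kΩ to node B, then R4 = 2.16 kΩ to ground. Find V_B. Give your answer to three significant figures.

V_B ≈ 0.961 V

The second stage (R3 + R4 = 58.76 kΩ) loads node A in parallel with R2.
Effective lower resistance at A: R2 ‖ 58.76 = 19.42 kΩ.
First divider: V_A = V_CC · 19.42/(9.39 + 19.42) = 26.15 V.
Then the unloaded second divider: V_B = V_A × R4/(R3+R4) = 26.15 × 0.03676 = 0.9614 V.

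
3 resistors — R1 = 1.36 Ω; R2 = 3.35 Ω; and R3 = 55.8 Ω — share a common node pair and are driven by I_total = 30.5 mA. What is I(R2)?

I ≈ 8.66 mA

ΣG = 1/1.36 + 1/3.35 + 1/55.8 = 1.052.
Current divider: I(R2) = I_total · G_k/ΣG = 30.5 × (0.2985/1.052) = 30.5 × 0.2838 = 8.657 mA.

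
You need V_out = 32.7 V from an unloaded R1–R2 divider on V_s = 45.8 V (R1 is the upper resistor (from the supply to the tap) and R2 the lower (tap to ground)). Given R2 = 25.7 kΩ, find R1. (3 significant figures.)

R1 ≈ 10.3 kΩ

V_out/V_s = R2/(R1+R2) = 0.7140.
Rearranging, R1 = R2·(1−k)/k = 25.7 × 0.4006 = 10.30 kΩ.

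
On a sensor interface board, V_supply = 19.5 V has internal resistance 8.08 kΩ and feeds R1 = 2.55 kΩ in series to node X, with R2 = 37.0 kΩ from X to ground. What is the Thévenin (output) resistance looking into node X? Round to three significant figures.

R1' = 8.08 + 2.55 = 10.63 kΩ (source resistance + R1).
Looking into X with the source shorted: R_th = R1'·R2/(R1'+R2) = 10.63 × 37.0/47.63 = 8.258 kΩ.

R_th ≈ 8.26 kΩ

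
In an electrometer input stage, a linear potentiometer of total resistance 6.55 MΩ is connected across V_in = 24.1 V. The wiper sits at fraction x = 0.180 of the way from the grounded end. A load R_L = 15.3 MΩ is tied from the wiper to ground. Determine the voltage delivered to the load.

Split the track: R_lower = x·R_p = 1.179 MΩ, R_upper = (1−x)·R_p = 5.371 MΩ.
R_L loads the lower segment: effective lower R = 1.095 MΩ.
Then V_out = V_in · 1.095/(5.371 + 1.095) = 4.080 V.

V_out ≈ 4.08 V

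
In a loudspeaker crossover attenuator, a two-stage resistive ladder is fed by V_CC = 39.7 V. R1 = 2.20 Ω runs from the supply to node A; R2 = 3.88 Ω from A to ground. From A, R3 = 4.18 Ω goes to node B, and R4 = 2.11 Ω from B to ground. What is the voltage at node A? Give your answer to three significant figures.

The second stage (R3 + R4 = 6.290 Ω) loads node A in parallel with R2.
R2 ‖ (R3+R4) = 2.400 Ω.
First divider: V_A = V_CC · 2.400/(2.20 + 2.400) = 20.71 V.

V_A ≈ 20.7 V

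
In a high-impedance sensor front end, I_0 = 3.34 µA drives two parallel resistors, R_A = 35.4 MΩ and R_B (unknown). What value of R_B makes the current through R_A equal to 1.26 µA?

R_B ≈ 21.4 MΩ

Two-branch current divider: I_A = I_0 · R_B/(R_A + R_B).
1.26/3.34 = R_B/(R_A + R_B) → R_B = R_A · (0.3772)/(1 − 0.3772) = 35.4 × 0.6058 = 21.44 MΩ.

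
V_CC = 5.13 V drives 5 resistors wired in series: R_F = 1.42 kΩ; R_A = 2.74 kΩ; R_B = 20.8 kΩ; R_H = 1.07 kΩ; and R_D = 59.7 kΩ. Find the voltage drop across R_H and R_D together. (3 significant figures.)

Total series resistance ΣR = 1.42 + 2.74 + 20.8 + 1.07 + 59.7 = 85.73 kΩ.
R_{R_H..R_D} = 1.07 + 59.7 = 60.77 kΩ.
V = V_CC · R/ΣR = 5.13 × 0.7089 = 3.636 V.

V ≈ 3.64 V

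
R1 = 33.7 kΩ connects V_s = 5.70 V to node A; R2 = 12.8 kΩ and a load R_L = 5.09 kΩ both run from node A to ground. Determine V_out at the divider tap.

V_out ≈ 0.556 V

R2 ‖ R_L = (12.8 × 5.09)/(12.8 + 5.09) = 3.642 kΩ.
Now apply the divider: V_out = 5.70 × 0.09753 = 0.5559 V.
(Unloaded it would be 1.57 V; the load pulls it down.)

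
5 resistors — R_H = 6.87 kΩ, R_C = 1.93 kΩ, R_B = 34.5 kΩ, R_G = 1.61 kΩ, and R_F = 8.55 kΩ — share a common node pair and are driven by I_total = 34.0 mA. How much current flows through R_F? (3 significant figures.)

I ≈ 2.78 mA

ΣG = 1/6.87 + 1/1.93 + 1/34.5 + 1/1.61 + 1/8.55 = 1.431.
Current divider: I(R_F) = I_total · G_k/ΣG = 34.0 × (0.1170/1.431) = 34.0 × 0.08175 = 2.779 mA.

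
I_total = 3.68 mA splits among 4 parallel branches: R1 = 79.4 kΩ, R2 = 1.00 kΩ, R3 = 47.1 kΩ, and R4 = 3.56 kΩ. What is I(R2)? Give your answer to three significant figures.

I ≈ 2.80 mA

Conductances: ΣG = 1/79.4 + 1/1.00 + 1/47.1 + 1/3.56 = 1.315 (1/kΩ).
By the current-divider rule, I = I_total · G_k/ΣG = 3.68 × 0.7606 = 2.799 mA.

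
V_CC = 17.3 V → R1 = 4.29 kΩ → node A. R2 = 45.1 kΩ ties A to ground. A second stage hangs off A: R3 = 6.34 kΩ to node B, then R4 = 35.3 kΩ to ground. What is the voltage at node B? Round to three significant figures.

The second stage (R3 + R4 = 41.64 kΩ) loads node A in parallel with R2.
Effective lower resistance at A: R2 ‖ 41.64 = 21.65 kΩ.
V_A = 17.3 × 21.65/(4.29 + 21.65) = 14.44 V.
Stage 2 is unloaded, so V_B = V_A · R4/(R3+R4) = 14.44 × 35.3/41.64 = 12.24 V.

V_B ≈ 12.2 V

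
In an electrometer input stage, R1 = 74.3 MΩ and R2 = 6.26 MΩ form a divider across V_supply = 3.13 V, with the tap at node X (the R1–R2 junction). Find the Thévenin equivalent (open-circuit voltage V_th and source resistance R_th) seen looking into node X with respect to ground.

V_th ≈ 0.243 V, R_th ≈ 5.77 MΩ

With X open, the divider is unloaded: V_th = 3.13 × 6.26/80.56 = 0.2432 V.
Looking into X with the source shorted: R_th = R1·R2/(R1+R2) = 74.30 × 6.26/80.56 = 5.774 MΩ.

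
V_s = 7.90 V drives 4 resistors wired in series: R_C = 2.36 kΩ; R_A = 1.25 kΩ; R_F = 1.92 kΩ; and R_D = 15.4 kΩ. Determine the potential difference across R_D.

V ≈ 5.81 V

Total series resistance ΣR = 2.36 + 1.25 + 1.92 + 15.4 = 20.93 kΩ.
V = V_s · R/ΣR = 7.90 × 0.7358 = 5.813 V.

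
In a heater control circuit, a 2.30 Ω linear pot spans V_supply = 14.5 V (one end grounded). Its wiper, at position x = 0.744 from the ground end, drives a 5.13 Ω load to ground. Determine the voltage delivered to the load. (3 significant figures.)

V_out ≈ 9.94 V

Split the track: R_lower = x·R_p = 1.711 Ω, R_upper = (1−x)·R_p = 0.5888 Ω.
Lower segment in parallel with the load: 1.711 ‖ 5.13 = 1.283 Ω.
Then V_out = V_supply · 1.283/(0.5888 + 1.283) = 9.939 V.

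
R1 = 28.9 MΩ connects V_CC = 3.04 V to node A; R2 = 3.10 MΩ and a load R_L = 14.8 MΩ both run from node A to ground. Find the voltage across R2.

V_out ≈ 0.248 V

The load sits in parallel with R2, giving an effective lower resistance R2' = R2·R_L/(R2+R_L) = 2.563 MΩ.
Then V_out = V_CC · R2'/(R1 + R2') = 3.04 × 2.563/31.46 = 0.2477 V.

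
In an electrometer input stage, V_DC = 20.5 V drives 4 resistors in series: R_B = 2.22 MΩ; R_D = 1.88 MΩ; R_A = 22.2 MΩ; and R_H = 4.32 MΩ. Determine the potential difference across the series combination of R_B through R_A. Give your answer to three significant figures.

V ≈ 17.6 V

Series total: ΣR = 2.22 + 1.88 + 22.2 + 4.32 = 30.62 MΩ.
R_{R_B..R_A} = 2.22 + 1.88 + 22.2 = 26.30 MΩ.
Voltage divider: V = V_DC · (26.30 / 30.62) = 20.5 × 0.8589 = 17.61 V.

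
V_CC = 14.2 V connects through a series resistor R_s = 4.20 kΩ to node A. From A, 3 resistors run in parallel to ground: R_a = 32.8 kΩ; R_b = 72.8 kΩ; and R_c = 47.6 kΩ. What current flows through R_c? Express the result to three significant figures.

Combine the parallel branches: R_p = (1/32.8 + 1/72.8 + 1/47.6)⁻¹ = 15.33 kΩ.
V_A by voltage divider: V_A = 14.2 × 15.33/(4.20 + 15.33) = 11.15 V.
I(R_c) = V_A / R_c = 11.15/47.6 = 0.2342 mA.

I ≈ 0.234 mA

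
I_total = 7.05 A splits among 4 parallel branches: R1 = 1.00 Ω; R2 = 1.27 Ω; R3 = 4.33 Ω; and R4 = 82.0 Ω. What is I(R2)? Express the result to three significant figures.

I ≈ 2.73 A

Total conductance ΣG = 1/1.00 + 1/1.27 + 1/4.33 + 1/82.0 = 2.031 (units of 1/Ω).
R2 takes the fraction G_k/ΣG = 0.7874/2.031 = 0.3878, so I = 7.05 × 0.3878 = 2.734 A.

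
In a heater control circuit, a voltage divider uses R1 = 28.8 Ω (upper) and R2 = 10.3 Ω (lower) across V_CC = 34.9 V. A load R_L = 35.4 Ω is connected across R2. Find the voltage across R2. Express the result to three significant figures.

First combine the lower leg with the load: R2 ‖ R_L = 7.979 Ω.
Voltage divider with the loaded lower leg: V_out = 34.9 × 7.979/(28.8 + 7.979) = 34.9 × 0.2169 = 7.571 V.

V_out ≈ 7.57 V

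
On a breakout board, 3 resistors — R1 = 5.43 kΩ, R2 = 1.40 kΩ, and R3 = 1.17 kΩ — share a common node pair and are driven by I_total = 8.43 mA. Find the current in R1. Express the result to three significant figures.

I ≈ 0.886 mA

ΣG = 1/5.43 + 1/1.40 + 1/1.17 = 1.753.
By the current-divider rule, I = I_total · G_k/ΣG = 8.43 × 0.1050 = 0.8855 mA.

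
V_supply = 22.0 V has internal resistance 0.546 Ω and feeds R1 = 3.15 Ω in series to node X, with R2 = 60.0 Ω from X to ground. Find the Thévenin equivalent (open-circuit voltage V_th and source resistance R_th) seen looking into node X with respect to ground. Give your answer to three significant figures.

R1' = 0.546 + 3.15 = 3.696 Ω (source resistance + R1).
Open-circuit (no load on X): V_th = V_supply · R2/(R1' + R2) = 22.0 × 60.0/(3.696 + 60.0) = 20.72 V.
With V_supply suppressed (replaced by a short), R_th = R1' ‖ R2 = (3.696 × 60.0)/(3.696 + 60.0) = 3.482 Ω.

V_th ≈ 20.7 V, R_th ≈ 3.48 Ω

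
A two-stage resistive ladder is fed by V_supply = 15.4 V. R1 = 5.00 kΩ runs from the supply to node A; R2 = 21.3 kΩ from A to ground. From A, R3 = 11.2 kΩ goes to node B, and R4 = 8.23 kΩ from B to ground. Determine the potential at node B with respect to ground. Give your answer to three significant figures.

Looking into the second stage from A: R3 + R4 = 19.43 kΩ appears in parallel with R2.
R2 ‖ (R3+R4) = 10.16 kΩ.
So V_A = 15.4 × 0.6702 = 10.32 V.
V_B = V_A × 0.4236 = 4.372 V.

V_B ≈ 4.37 V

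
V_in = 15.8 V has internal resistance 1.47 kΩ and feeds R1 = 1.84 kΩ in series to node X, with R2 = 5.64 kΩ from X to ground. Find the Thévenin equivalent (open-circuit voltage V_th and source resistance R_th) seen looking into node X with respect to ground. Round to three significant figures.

V_th ≈ 9.96 V, R_th ≈ 2.09 kΩ

R1' = 1.47 + 1.84 = 3.310 kΩ (source resistance + R1).
V_th is the unloaded tap voltage: V_in · R2/(R1'+R2) = 15.8 × 0.6302 = 9.957 V.
With V_in suppressed (replaced by a short), R_th = R1' ‖ R2 = (3.310 × 5.64)/(3.310 + 5.64) = 2.086 kΩ.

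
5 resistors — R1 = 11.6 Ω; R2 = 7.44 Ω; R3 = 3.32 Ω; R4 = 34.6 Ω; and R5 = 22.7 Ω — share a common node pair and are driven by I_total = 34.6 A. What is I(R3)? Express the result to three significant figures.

ΣG = 1/11.6 + 1/7.44 + 1/3.32 + 1/34.6 + 1/22.7 = 0.5948.
By the current-divider rule, I = I_total · G_k/ΣG = 34.6 × 0.5064 = 17.52 A.

I ≈ 17.5 A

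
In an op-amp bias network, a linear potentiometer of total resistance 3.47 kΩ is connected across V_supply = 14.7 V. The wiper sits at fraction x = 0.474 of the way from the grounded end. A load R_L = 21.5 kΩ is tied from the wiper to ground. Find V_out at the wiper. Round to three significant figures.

Split the track: R_lower = x·R_p = 1.645 kΩ, R_upper = (1−x)·R_p = 1.825 kΩ.
R_L loads the lower segment: effective lower R = 1.528 kΩ.
Then V_out = V_supply · 1.528/(1.825 + 1.528) = 6.698 V.

V_out ≈ 6.70 V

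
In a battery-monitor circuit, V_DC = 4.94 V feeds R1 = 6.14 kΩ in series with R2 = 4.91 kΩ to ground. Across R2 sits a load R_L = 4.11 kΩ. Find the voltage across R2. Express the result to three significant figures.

V_out ≈ 1.32 V

R2 ‖ R_L = (4.91 × 4.11)/(4.91 + 4.11) = 2.237 kΩ.
Now apply the divider: V_out = 4.94 × 0.2671 = 1.319 V.
(Unloaded it would be 2.20 V; the load pulls it down.)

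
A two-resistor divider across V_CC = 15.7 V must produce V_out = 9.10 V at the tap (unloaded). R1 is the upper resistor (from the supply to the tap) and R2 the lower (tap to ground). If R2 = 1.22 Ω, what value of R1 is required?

R1 ≈ 0.885 Ω

The divider ratio is R2/(R1+R2) = 9.10/15.7 = 0.5796.
So R1 = R2 · (V_CC/V_out − 1) = 1.22 × (15.7/9.10 − 1) = 1.22 × 0.7253 = 0.8848 Ω.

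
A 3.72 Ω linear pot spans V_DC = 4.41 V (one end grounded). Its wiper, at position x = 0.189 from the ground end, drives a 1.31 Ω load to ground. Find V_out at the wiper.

V_out ≈ 0.581 V

The pot divides into 3.017 Ω above the wiper and 0.7031 Ω below.
Lower segment in parallel with the load: 0.7031 ‖ 1.31 = 0.4575 Ω.
Loaded-divider output: V_out = 4.41 × 0.1317 = 0.5807 V.
(Unloaded: V_out = x·V_DC = 0.833 V.)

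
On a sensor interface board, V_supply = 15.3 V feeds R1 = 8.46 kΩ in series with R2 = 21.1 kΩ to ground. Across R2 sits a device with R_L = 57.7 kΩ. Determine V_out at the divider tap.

First combine the lower leg with the load: R2 ‖ R_L = 15.45 kΩ.
Then V_out = V_supply · R2'/(R1 + R2') = 15.3 × 15.45/23.91 = 9.886 V.

V_out ≈ 9.89 V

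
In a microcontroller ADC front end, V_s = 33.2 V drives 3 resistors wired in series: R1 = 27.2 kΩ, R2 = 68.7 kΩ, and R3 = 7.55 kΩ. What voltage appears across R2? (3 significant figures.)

Total series resistance ΣR = 27.2 + 68.7 + 7.55 = 103.5 kΩ.
V = V_s · R/ΣR = 33.2 × 0.6641 = 22.05 V.

V ≈ 22.0 V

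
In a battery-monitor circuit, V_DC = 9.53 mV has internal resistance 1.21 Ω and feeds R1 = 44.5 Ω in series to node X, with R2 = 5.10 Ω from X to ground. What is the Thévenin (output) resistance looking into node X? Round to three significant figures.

R_th ≈ 4.59 Ω

R1' = 1.21 + 44.5 = 45.71 Ω (source resistance + R1).
Zeroing V_DC shorts the top of R1' to ground, so R_th = R1' ‖ R2 = 4.588 Ω.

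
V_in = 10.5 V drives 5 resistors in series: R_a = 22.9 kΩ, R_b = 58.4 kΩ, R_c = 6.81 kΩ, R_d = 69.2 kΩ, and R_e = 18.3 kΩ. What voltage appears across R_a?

Total series resistance ΣR = 22.9 + 58.4 + 6.81 + 69.2 + 18.3 = 175.6 kΩ.
V = V_in · R/ΣR = 10.5 × 0.1304 = 1.369 V.

V ≈ 1.37 V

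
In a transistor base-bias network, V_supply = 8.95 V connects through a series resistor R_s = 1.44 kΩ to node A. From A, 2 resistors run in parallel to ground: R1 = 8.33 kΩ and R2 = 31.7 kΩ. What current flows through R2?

I ≈ 0.232 mA

Equivalent of the parallel group: R_p = 6.597 kΩ.
Node voltage V_A = V_supply · R_p/(R_s + R_p) = 8.95 × 0.8208 = 7.346 V.
Branch current I = V_A/R2 = 7.346/31.7 = 0.2317 mA.
(Equivalently: I_total = 1.114 mA, then current-divider fraction G_k/ΣG = 0.2081.)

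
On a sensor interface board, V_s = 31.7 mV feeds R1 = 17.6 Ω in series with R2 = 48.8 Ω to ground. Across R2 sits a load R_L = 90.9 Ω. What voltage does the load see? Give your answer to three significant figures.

R2 ‖ R_L = (48.8 × 90.9)/(48.8 + 90.9) = 31.75 Ω.
Now apply the divider: V_out = 31.7 × 0.6434 = 20.40 mV.

V_out ≈ 20.4 mV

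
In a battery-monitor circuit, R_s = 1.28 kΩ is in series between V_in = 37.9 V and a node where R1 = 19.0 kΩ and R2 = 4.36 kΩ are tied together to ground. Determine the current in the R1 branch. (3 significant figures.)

I ≈ 1.47 mA

Equivalent of the parallel group: R_p = 3.546 kΩ.
V_A = 37.9 × 3.546/4.826 = 27.85 V.
Branch current I = V_A/R1 = 27.85/19.0 = 1.466 mA.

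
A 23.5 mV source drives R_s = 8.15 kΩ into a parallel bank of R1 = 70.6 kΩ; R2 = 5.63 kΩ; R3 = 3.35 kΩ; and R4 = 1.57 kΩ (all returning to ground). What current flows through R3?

I ≈ 0.689 µA

Parallel bank: R_p = 1/(1/70.6 + 1/5.63 + 1/3.35 + 1/1.57) = 0.8871 kΩ.
Node voltage V_A = V_CC · R_p/(R_s + R_p) = 23.5 × 0.09816 = 2.307 mV.
Branch current I = V_A/R3 = 2.307/3.35 = 0.6886 µA.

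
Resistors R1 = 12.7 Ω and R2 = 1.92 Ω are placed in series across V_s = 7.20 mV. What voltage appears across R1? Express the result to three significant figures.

V ≈ 6.25 mV

ΣR = 12.7 + 1.92 = 14.62 Ω.
By the voltage-divider rule, V = 7.20 × 12.70/14.62 = 6.254 mV.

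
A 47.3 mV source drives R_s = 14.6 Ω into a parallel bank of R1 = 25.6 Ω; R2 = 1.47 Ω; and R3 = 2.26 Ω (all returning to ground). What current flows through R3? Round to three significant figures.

I ≈ 1.17 mA

Equivalent of the parallel group: R_p = 0.8607 Ω.
Node voltage V_A = V_s · R_p/(R_s + R_p) = 47.3 × 0.05567 = 2.633 mV.
Branch current I = V_A/R3 = 2.633/2.26 = 1.165 mA.
(Equivalently: I_total = 3.059 mA, then current-divider fraction G_k/ΣG = 0.3809.)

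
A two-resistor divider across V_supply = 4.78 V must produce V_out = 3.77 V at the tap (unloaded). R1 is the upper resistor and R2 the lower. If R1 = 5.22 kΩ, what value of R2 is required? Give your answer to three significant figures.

The divider ratio is R2/(R1+R2) = 3.77/4.78 = 0.7887.
Rearranging, R2 = R1·k/(1−k) = 5.22 × 3.733 = 19.48 kΩ.

R2 ≈ 19.5 kΩ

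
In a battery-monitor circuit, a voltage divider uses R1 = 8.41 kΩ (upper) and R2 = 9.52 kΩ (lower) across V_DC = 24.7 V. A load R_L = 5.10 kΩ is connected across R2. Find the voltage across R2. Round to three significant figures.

R2 ‖ R_L = (9.52 × 5.10)/(9.52 + 5.10) = 3.321 kΩ.
Voltage divider with the loaded lower leg: V_out = 24.7 × 3.321/(8.41 + 3.321) = 24.7 × 0.2831 = 6.992 V.
(Unloaded it would be 13.1 V; the load pulls it down.)

V_out ≈ 6.99 V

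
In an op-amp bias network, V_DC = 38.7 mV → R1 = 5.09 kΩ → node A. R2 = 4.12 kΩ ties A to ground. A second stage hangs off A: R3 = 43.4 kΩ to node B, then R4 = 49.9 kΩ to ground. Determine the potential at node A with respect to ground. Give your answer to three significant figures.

V_A ≈ 16.9 mV

Node A sees R2 in parallel with the series input of stage 2, R3 + R4 = 93.30 kΩ.
R2 ‖ (R3+R4) = 3.946 kΩ.
V_A = 38.7 × 3.946/(5.09 + 3.946) = 16.90 mV.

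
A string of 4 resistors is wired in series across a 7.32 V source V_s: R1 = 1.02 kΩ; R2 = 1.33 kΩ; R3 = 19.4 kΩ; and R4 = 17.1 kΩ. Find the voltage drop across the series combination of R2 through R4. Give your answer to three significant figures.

V ≈ 7.13 V

ΣR = 1.02 + 1.33 + 19.4 + 17.1 = 38.85 kΩ.
R_{R2..R4} = 1.33 + 19.4 + 17.1 = 37.83 kΩ.
V = V_s · R/ΣR = 7.32 × 0.9737 = 7.128 V.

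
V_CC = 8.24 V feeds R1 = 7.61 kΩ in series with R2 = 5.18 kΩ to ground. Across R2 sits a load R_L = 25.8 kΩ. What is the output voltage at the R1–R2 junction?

R2 ‖ R_L = (5.18 × 25.8)/(5.18 + 25.8) = 4.314 kΩ.
Voltage divider with the loaded lower leg: V_out = 8.24 × 4.314/(7.61 + 4.314) = 8.24 × 0.3618 = 2.981 V.

V_out ≈ 2.98 V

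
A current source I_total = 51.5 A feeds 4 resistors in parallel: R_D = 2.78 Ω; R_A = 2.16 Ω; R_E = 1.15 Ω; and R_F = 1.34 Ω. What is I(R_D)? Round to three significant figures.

Conductances: ΣG = 1/2.78 + 1/2.16 + 1/1.15 + 1/1.34 = 2.439 (1/Ω).
By the current-divider rule, I = I_total · G_k/ΣG = 51.5 × 0.1475 = 7.597 A.

I ≈ 7.60 A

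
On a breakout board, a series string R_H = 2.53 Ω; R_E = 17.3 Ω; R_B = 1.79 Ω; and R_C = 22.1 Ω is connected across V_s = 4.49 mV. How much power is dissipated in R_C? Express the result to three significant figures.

Series current I = V_s/ΣR = 4.49/43.72 = 0.1027 mA.
P = I²R = 0.01055 × 22.1 = 0.2331 µW.

P ≈ 0.233 µW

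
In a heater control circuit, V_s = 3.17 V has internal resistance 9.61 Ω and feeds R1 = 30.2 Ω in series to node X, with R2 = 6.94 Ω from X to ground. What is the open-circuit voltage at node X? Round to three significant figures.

R1' = 9.61 + 30.2 = 39.81 Ω (source resistance + R1).
Open-circuit (no load on X): V_th = V_s · R2/(R1' + R2) = 3.17 × 6.94/(39.81 + 6.94) = 0.4706 V.

V_th ≈ 0.471 V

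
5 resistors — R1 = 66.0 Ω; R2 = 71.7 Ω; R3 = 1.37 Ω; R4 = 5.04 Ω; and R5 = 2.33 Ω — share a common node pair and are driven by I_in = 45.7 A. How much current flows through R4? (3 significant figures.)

Total conductance ΣG = 1/66.0 + 1/71.7 + 1/1.37 + 1/5.04 + 1/2.33 = 1.387 (units of 1/Ω).
Current divider: I(R4) = I_in · G_k/ΣG = 45.7 × (0.1984/1.387) = 45.7 × 0.1431 = 6.539 A.

I ≈ 6.54 A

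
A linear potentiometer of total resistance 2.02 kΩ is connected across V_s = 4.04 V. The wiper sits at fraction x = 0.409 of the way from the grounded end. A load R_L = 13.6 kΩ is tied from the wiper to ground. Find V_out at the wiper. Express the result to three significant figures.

Lower segment x·R_p = 0.8262 kΩ; upper segment (1−x)·R_p = 1.194 kΩ.
R_L loads the lower segment: effective lower R = 0.7789 kΩ.
Then V_out = V_s · 0.7789/(1.194 + 0.7789) = 1.595 V.

V_out ≈ 1.60 V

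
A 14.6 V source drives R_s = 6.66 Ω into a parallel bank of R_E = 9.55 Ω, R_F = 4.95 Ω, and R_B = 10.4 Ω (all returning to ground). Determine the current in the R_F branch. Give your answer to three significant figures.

I ≈ 0.801 A

Equivalent of the parallel group: R_p = 2.482 Ω.
Node voltage V_A = V_s · R_p/(R_s + R_p) = 14.6 × 0.2715 = 3.964 V.
Branch current I = V_A/R_F = 3.964/4.95 = 0.8008 A.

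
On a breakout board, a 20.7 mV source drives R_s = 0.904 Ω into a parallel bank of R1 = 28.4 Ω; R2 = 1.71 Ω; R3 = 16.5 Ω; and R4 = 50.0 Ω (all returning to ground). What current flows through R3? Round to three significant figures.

Combine the parallel branches: R_p = (1/28.4 + 1/1.71 + 1/16.5 + 1/50.0)⁻¹ = 1.427 Ω.
Node voltage V_A = V_s · R_p/(R_s + R_p) = 20.7 × 0.6122 = 12.67 mV.
Branch current I = V_A/R3 = 12.67/16.5 = 0.7681 mA.
(Check via current divider: I_total = 8.879 mA; share G_k/ΣG = 0.08650 → same result.)

I ≈ 0.768 mA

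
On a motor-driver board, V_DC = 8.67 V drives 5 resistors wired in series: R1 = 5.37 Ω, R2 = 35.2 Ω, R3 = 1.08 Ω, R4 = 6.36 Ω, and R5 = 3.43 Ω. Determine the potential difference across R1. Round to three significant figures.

V ≈ 0.905 V

ΣR = 5.37 + 35.2 + 1.08 + 6.36 + 3.43 = 51.44 Ω.
By the voltage-divider rule, V = 8.67 × 5.370/51.44 = 0.9051 V.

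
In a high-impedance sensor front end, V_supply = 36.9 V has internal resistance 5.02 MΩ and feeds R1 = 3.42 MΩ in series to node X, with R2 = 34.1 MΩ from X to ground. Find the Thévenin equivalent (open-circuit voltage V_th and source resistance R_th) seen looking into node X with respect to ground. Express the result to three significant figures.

V_th ≈ 29.6 V, R_th ≈ 6.77 MΩ

R1' = 5.02 + 3.42 = 8.440 MΩ (source resistance + R1).
V_th is the unloaded tap voltage: V_supply · R2/(R1'+R2) = 36.9 × 0.8016 = 29.58 V.
With V_supply suppressed (replaced by a short), R_th = R1' ‖ R2 = (8.440 × 34.1)/(8.440 + 34.1) = 6.765 MΩ.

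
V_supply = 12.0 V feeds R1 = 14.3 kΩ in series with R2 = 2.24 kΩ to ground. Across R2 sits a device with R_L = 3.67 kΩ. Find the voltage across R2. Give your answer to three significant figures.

V_out ≈ 1.06 V

First combine the lower leg with the load: R2 ‖ R_L = 1.391 kΩ.
Now apply the divider: V_out = 12.0 × 0.08865 = 1.064 V.
(Unloaded it would be 1.63 V; the load pulls it down.)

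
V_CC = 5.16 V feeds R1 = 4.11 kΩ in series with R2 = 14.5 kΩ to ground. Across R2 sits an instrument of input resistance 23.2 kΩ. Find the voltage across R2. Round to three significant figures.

V_out ≈ 3.53 V

First combine the lower leg with the load: R2 ‖ R_L = 8.923 kΩ.
Now apply the divider: V_out = 5.16 × 0.6846 = 3.533 V.
(Unloaded it would be 4.02 V; the load pulls it down.)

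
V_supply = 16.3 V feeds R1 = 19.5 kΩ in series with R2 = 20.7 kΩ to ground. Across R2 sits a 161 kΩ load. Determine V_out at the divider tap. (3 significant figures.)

V_out ≈ 7.90 V

The load sits in parallel with R2, giving an effective lower resistance R2' = R2·R_L/(R2+R_L) = 18.34 kΩ.
Voltage divider with the loaded lower leg: V_out = 16.3 × 18.34/(19.5 + 18.34) = 16.3 × 0.4847 = 7.901 V.
(Unloaded it would be 8.39 V; the load pulls it down.)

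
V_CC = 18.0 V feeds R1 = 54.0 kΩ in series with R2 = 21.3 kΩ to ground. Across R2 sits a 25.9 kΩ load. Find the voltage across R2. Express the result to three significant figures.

V_out ≈ 3.20 V

The load sits in parallel with R2, giving an effective lower resistance R2' = R2·R_L/(R2+R_L) = 11.69 kΩ.
Voltage divider with the loaded lower leg: V_out = 18.0 × 11.69/(54.0 + 11.69) = 18.0 × 0.1779 = 3.203 V.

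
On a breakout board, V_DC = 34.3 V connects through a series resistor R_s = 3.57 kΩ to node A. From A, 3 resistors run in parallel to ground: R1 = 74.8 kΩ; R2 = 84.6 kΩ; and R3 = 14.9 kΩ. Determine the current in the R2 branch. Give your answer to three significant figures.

Parallel bank: R_p = 1/(1/74.8 + 1/84.6 + 1/14.9) = 10.83 kΩ.
V_A by voltage divider: V_A = 34.3 × 10.83/(3.57 + 10.83) = 25.80 V.
Branch current I = V_A/R2 = 25.80/84.6 = 0.3049 mA.
(Equivalently: I_total = 2.381 mA, then current-divider fraction G_k/ΣG = 0.1281.)

I ≈ 0.305 mA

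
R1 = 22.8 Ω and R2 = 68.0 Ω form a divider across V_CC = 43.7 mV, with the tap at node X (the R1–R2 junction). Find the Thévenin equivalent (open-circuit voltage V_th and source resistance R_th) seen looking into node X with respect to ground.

V_th is the unloaded tap voltage: V_CC · R2/(R1+R2) = 43.7 × 0.7489 = 32.73 mV.
With V_CC suppressed (replaced by a short), R_th = R1 ‖ R2 = (22.80 × 68.0)/(22.80 + 68.0) = 17.07 Ω.

V_th ≈ 32.7 mV, R_th ≈ 17.1 Ω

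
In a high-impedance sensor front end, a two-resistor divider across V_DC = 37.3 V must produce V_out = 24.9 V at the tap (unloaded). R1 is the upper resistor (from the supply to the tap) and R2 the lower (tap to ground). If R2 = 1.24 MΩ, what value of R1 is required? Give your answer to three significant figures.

R1 ≈ 0.618 MΩ

Required fraction k = V_out/V_DC = 0.6676.
So R1 = R2 · (V_DC/V_out − 1) = 1.24 × (37.3/24.9 − 1) = 1.24 × 0.4980 = 0.6175 MΩ.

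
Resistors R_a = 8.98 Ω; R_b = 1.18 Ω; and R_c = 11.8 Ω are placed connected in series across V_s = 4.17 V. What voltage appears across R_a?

Series total: ΣR = 8.98 + 1.18 + 11.8 = 21.96 Ω.
V = V_s · R/ΣR = 4.17 × 0.4089 = 1.705 V.

V ≈ 1.71 V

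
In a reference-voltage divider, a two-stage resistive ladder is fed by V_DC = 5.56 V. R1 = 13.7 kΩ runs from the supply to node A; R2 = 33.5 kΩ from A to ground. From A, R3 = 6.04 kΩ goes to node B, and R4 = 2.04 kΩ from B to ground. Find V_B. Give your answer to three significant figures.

Looking into the second stage from A: R3 + R4 = 8.080 kΩ appears in parallel with R2.
R2 ‖ (R3+R4) = 6.510 kΩ.
First divider: V_A = V_DC · 6.510/(13.7 + 6.510) = 1.791 V.
V_B = V_A × 0.2525 = 0.4522 V.

V_B ≈ 0.452 V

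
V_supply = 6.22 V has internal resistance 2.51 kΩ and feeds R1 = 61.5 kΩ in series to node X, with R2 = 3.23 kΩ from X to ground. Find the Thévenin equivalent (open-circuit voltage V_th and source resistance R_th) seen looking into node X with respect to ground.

R1' = 2.51 + 61.5 = 64.01 kΩ (source resistance + R1).
With X open, the divider is unloaded: V_th = 6.22 × 3.23/67.24 = 0.2988 V.
Looking into X with the source shorted: R_th = R1'·R2/(R1'+R2) = 64.01 × 3.23/67.24 = 3.075 kΩ.

V_th ≈ 0.299 V, R_th ≈ 3.07 kΩ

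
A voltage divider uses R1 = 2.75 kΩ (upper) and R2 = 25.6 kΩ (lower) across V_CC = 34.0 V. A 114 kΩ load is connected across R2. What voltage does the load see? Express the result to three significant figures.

V_out ≈ 30.0 V

First combine the lower leg with the load: R2 ‖ R_L = 20.91 kΩ.
Voltage divider with the loaded lower leg: V_out = 34.0 × 20.91/(2.75 + 20.91) = 34.0 × 0.8837 = 30.05 V.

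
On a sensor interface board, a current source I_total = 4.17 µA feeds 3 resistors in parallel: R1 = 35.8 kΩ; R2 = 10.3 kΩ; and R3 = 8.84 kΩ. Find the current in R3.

Conductances: ΣG = 1/35.8 + 1/10.3 + 1/8.84 = 0.2381 (1/kΩ).
By the current-divider rule, I = I_total · G_k/ΣG = 4.17 × 0.4750 = 1.981 µA.

I ≈ 1.98 µA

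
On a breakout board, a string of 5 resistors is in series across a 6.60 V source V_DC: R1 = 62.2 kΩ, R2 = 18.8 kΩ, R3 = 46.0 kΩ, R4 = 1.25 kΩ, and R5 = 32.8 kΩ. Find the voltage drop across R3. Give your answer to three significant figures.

V ≈ 1.89 V

Total series resistance ΣR = 62.2 + 18.8 + 46.0 + 1.25 + 32.8 = 161.1 kΩ.
By the voltage-divider rule, V = 6.60 × 46.00/161.1 = 1.885 V.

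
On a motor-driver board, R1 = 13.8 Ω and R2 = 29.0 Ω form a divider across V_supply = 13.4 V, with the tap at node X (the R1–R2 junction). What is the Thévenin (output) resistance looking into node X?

Looking into X with the source shorted: R_th = R1·R2/(R1+R2) = 13.80 × 29.0/42.80 = 9.350 Ω.

R_th ≈ 9.35 Ω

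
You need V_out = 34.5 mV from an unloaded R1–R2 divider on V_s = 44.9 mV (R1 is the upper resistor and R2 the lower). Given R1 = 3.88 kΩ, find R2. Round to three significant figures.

The divider ratio is R2/(R1+R2) = 34.5/44.9 = 0.7684.
Rearranging, R2 = R1·k/(1−k) = 3.88 × 3.317 = 12.87 kΩ.

R2 ≈ 12.9 kΩ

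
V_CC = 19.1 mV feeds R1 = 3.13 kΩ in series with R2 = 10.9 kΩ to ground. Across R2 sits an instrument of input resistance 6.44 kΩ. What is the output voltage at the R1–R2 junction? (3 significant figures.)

V_out ≈ 10.8 mV

The load sits in parallel with R2, giving an effective lower resistance R2' = R2·R_L/(R2+R_L) = 4.048 kΩ.
Voltage divider with the loaded lower leg: V_out = 19.1 × 4.048/(3.13 + 4.048) = 19.1 × 0.5640 = 10.77 mV.
(Unloaded it would be 14.8 mV; the load pulls it down.)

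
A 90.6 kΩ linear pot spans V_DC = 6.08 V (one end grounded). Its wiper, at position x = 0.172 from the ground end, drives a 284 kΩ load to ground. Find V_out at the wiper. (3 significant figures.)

The pot divides into 75.02 kΩ above the wiper and 15.58 kΩ below.
Lower segment in parallel with the load: 15.58 ‖ 284 = 14.77 kΩ.
Then V_out = V_DC · 14.77/(75.02 + 14.77) = 1.000 V.

V_out ≈ 1.00 V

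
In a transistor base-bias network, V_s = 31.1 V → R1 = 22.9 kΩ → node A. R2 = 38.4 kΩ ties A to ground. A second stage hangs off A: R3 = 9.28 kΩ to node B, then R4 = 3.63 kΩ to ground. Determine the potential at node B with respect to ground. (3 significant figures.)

V_B ≈ 2.59 V

The second stage (R3 + R4 = 12.91 kΩ) loads node A in parallel with R2.
R2 ‖ (R3+R4) = 9.662 kΩ.
First divider: V_A = V_s · 9.662/(22.9 + 9.662) = 9.228 V.
Stage 2 is unloaded, so V_B = V_A · R4/(R3+R4) = 9.228 × 3.63/12.91 = 2.595 V.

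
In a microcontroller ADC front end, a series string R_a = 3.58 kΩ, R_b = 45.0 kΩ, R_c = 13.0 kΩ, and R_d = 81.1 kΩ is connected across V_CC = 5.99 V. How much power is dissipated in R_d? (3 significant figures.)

P ≈ 0.143 mW

Series current I = V_CC/ΣR = 5.99/142.7 = 0.04198 mA.
V(R_d) = I·R = 3.405 V; P = V·I = 3.405 × 0.04198 = 0.1429 mW.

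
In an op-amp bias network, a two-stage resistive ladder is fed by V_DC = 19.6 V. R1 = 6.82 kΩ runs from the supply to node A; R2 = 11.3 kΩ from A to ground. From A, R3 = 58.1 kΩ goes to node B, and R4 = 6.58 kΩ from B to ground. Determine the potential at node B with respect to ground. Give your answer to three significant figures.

The second stage (R3 + R4 = 64.68 kΩ) loads node A in parallel with R2.
Effective lower resistance at A: R2 ‖ 64.68 = 9.619 kΩ.
V_A = 19.6 × 9.619/(6.82 + 9.619) = 11.47 V.
Stage 2 is unloaded, so V_B = V_A · R4/(R3+R4) = 11.47 × 6.58/64.68 = 1.167 V.

V_B ≈ 1.17 V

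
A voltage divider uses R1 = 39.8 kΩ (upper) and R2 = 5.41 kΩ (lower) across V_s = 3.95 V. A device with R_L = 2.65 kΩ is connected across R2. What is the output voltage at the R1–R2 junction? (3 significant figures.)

V_out ≈ 0.169 V

R2 ‖ R_L = (5.41 × 2.65)/(5.41 + 2.65) = 1.779 kΩ.
Now apply the divider: V_out = 3.95 × 0.04278 = 0.1690 V.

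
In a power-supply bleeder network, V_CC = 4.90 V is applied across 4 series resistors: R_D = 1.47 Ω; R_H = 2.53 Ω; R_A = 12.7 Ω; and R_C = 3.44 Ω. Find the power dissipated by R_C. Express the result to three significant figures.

The common current is I = 4.90/20.14 = 0.2433 A.
P = I²R = 0.05919 × 3.44 = 0.2036 W.

P ≈ 0.204 W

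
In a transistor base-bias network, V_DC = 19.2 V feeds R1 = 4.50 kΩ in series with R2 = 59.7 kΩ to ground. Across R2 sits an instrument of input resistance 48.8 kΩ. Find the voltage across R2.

V_out ≈ 16.4 V

First combine the lower leg with the load: R2 ‖ R_L = 26.85 kΩ.
Now apply the divider: V_out = 19.2 × 0.8565 = 16.44 V.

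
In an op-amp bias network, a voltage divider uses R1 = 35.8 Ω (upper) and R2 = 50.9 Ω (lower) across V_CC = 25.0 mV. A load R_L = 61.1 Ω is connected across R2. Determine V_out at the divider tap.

R2 ‖ R_L = (50.9 × 61.1)/(50.9 + 61.1) = 27.77 Ω.
Voltage divider with the loaded lower leg: V_out = 25.0 × 27.77/(35.8 + 27.77) = 25.0 × 0.4368 = 10.92 mV.
(Unloaded it would be 14.7 mV; the load pulls it down.)

V_out ≈ 10.9 mV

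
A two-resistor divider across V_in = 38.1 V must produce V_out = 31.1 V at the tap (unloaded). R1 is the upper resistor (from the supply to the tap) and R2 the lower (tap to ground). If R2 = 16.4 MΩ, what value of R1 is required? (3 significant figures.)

Required fraction k = V_out/V_in = 0.8163.
So R1 = R2 · (V_in/V_out − 1) = 16.4 × (38.1/31.1 − 1) = 16.4 × 0.2251 = 3.691 MΩ.

R1 ≈ 3.69 MΩ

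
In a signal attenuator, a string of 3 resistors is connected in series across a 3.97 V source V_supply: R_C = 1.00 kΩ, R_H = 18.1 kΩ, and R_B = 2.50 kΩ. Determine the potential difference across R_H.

Series total: ΣR = 1.00 + 18.1 + 2.50 = 21.60 kΩ.
By the voltage-divider rule, V = 3.97 × 18.10/21.60 = 3.327 V.

V ≈ 3.33 V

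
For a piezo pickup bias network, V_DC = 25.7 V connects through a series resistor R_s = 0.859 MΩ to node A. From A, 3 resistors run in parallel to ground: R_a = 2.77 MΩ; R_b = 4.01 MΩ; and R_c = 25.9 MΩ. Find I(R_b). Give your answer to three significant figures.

I ≈ 4.11 µA

Combine the parallel branches: R_p = (1/2.77 + 1/4.01 + 1/25.9)⁻¹ = 1.541 MΩ.
Node voltage V_A = V_DC · R_p/(R_s + R_p) = 25.7 × 0.6421 = 16.50 V.
I(R_b) = V_A / R_b = 16.50/4.01 = 4.115 µA.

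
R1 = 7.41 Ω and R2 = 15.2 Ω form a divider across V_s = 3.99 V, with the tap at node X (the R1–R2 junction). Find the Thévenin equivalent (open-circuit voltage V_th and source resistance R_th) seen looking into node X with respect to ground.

Open-circuit (no load on X): V_th = V_s · R2/(R1 + R2) = 3.99 × 15.2/(7.410 + 15.2) = 2.682 V.
Zeroing V_s shorts the top of R1 to ground, so R_th = R1 ‖ R2 = 4.982 Ω.

V_th ≈ 2.68 V, R_th ≈ 4.98 Ω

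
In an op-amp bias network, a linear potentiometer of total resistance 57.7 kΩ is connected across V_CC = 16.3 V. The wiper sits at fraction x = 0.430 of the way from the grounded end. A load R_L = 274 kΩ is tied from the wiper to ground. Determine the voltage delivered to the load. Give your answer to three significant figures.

The pot divides into 32.89 kΩ above the wiper and 24.81 kΩ below.
(x·R_p) ‖ R_L = 22.75 kΩ.
V_out = 16.3 × 22.75/(32.89 + 22.75) = 6.665 V.

V_out ≈ 6.66 V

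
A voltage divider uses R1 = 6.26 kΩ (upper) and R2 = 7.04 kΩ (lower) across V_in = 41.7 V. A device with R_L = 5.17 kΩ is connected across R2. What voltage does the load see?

V_out ≈ 13.5 V

The load sits in parallel with R2, giving an effective lower resistance R2' = R2·R_L/(R2+R_L) = 2.981 kΩ.
Then V_out = V_in · R2'/(R1 + R2') = 41.7 × 2.981/9.241 = 13.45 V.
(Unloaded it would be 22.1 V; the load pulls it down.)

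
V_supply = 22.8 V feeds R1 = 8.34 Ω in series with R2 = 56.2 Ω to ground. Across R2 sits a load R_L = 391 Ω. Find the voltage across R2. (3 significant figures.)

V_out ≈ 19.5 V

R2 ‖ R_L = (56.2 × 391)/(56.2 + 391) = 49.14 Ω.
Voltage divider with the loaded lower leg: V_out = 22.8 × 49.14/(8.34 + 49.14) = 22.8 × 0.8549 = 19.49 V.
(Unloaded it would be 19.9 V; the load pulls it down.)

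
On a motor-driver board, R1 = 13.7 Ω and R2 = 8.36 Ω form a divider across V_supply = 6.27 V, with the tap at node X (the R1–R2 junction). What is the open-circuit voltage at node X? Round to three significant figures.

With X open, the divider is unloaded: V_th = 6.27 × 8.36/22.06 = 2.376 V.

V_th ≈ 2.38 V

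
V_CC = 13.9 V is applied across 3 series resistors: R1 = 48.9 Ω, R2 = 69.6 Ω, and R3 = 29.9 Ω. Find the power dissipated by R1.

The common current is I = 13.9/148.4 = 0.09367 A.
V(R1) = I·R = 4.580 V; P = V·I = 4.580 × 0.09367 = 0.4290 W.

P ≈ 0.429 W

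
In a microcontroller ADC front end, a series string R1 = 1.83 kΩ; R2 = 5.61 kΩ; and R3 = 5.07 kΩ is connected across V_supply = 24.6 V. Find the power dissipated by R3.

P ≈ 19.6 mW

The common current is I = 24.6/12.51 = 1.966 mA.
P(R3) = I²·R3 = (1.966)² × 5.07 = 19.60 mW.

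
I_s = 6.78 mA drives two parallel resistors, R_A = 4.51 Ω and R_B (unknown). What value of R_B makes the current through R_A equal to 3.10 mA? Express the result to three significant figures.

R_B ≈ 3.80 Ω

The fraction through R_A equals R_B/(R_A+R_B).
With f = 0.4572, R_B = R_A · f/(1−f) = 4.51 × 0.8424 = 3.799 Ω.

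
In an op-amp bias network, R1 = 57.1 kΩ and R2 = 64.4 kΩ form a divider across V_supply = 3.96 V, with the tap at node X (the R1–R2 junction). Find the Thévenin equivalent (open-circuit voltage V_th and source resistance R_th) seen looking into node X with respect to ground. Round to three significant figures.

V_th is the unloaded tap voltage: V_supply · R2/(R1+R2) = 3.96 × 0.5300 = 2.099 V.
Looking into X with the source shorted: R_th = R1·R2/(R1+R2) = 57.10 × 64.4/121.5 = 30.27 kΩ.

V_th ≈ 2.10 V, R_th ≈ 30.3 kΩ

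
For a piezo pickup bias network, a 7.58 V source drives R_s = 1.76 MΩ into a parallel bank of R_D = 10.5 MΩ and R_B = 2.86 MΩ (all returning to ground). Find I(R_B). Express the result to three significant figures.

I ≈ 1.49 µA

Equivalent of the parallel group: R_p = 2.248 MΩ.
V_A = 7.58 × 2.248/4.008 = 4.251 V.
I(R_B) = V_A / R_B = 4.251/2.86 = 1.486 µA.
(Equivalently: I_total = 1.891 µA, then current-divider fraction G_k/ΣG = 0.7859.)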